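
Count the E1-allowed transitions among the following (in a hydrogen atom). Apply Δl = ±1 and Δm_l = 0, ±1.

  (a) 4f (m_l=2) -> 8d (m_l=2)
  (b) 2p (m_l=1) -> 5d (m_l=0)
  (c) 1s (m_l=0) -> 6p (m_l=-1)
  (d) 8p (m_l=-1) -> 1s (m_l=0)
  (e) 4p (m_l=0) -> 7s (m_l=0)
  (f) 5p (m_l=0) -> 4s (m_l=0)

6

(a) allowed
(b) allowed
(c) allowed
(d) allowed
(e) allowed
(f) allowed
Total allowed: 6 of 6.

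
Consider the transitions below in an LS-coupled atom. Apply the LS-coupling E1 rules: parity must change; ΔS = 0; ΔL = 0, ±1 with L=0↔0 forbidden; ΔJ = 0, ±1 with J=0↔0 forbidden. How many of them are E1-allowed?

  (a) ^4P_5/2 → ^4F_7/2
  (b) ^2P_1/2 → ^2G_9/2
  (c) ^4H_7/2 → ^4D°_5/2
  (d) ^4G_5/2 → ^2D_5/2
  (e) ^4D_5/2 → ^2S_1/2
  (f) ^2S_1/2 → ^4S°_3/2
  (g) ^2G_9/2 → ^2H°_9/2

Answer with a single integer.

1

(a) forbidden (parity, ΔL fail)
(b) forbidden (parity, ΔL, ΔJ fail)
(c) forbidden (ΔL fails)
(d) forbidden (parity, ΔS, ΔL fail)
(e) forbidden (parity, ΔS, ΔL, ΔJ fail)
(f) forbidden (ΔS, ΔL fail)
(g) allowed
Total allowed: 1 of 7.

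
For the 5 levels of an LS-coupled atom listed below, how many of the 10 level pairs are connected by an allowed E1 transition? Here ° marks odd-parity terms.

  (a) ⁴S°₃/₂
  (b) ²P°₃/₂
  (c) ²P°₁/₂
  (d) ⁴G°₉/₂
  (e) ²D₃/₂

(a)–(b): forbidden (parity, ΔS).
(a)–(c): forbidden (parity, ΔS).
(a)–(d): forbidden (parity, ΔL, ΔJ).
(a)–(e): forbidden (ΔS, ΔL).
(b)–(c): forbidden (parity).
(b)–(d): forbidden (parity, ΔS, ΔL, ΔJ).
(b)–(e): allowed.
(c)–(d): forbidden (parity, ΔS, ΔL, ΔJ).
(c)–(e): allowed.
(d)–(e): forbidden (ΔS, ΔL, ΔJ).
Allowed pairs: 2 of 10.

2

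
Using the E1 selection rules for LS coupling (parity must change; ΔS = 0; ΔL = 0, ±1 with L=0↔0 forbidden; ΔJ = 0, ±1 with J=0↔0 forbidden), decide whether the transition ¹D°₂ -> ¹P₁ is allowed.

allowed

Parity must change: odd → even — passes.
ΔS = 0: S: 0 → 0 — passes.
ΔL = 0, ±1 (not L=0↔0): L: 2 → 1, ΔL = -1 — passes.
ΔJ = 0, ±1 (not J=0↔0): J: 2 → 1, ΔJ = -1 — passes.
All four E1 rules are satisfied.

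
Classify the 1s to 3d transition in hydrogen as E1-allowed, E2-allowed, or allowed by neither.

Δl = 2 − 0 = +2; l_i + l_f = 2.
E1 (Δl = ±1): not satisfied.
E2 (Δl = 0,±2, l_i+l_f ≥ 2): satisfied.

E2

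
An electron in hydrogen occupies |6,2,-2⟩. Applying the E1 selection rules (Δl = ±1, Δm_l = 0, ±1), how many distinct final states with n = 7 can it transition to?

4

E1 requires Δl = ±1, so l_f ∈ {1, 3}; with 0 ≤ l_f ≤ n_f−1 = 6, the allowed l_f values are {1, 3}.
For l_f = 1: m_f ∈ {m_i−1, m_i, m_i+1} ∩ [−1, 1] = {-1} → 1 state.
For l_f = 3: m_f ∈ {m_i−1, m_i, m_i+1} ∩ [−3, 3] = {-3, -2, -1} → 3 states.
Total: 4.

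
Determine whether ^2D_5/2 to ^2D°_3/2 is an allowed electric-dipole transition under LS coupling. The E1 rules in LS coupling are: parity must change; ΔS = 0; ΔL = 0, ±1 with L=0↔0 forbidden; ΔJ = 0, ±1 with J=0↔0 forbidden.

Initial level: S=1/2, L=2, J=5/2, parity even. Final level: S=1/2, L=2, J=3/2, parity odd.
Parity must change: even → odd — ok.
ΔS = 0: S: 1/2 → 1/2 — ok.
ΔL = 0, ±1 (not L=0↔0): L: 2 → 2, ΔL = +0 — ok.
ΔJ = 0, ±1 (not J=0↔0): J: 5/2 → 3/2, ΔJ = -1 — ok.
All four E1 rules are satisfied.

allowed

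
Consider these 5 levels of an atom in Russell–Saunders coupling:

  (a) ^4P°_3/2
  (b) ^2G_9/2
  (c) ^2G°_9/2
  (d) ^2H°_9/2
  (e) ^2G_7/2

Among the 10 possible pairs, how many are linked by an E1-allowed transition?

(a)–(b): forbidden (ΔS, ΔL, ΔJ).
(a)–(c): forbidden (parity, ΔS, ΔL, ΔJ).
(a)–(d): forbidden (parity, ΔS, ΔL, ΔJ).
(a)–(e): forbidden (ΔS, ΔL, ΔJ).
(b)–(c): allowed.
(b)–(d): allowed.
(b)–(e): forbidden (parity).
(c)–(d): forbidden (parity).
(c)–(e): allowed.
(d)–(e): allowed.
Allowed pairs: 4 of 10.

4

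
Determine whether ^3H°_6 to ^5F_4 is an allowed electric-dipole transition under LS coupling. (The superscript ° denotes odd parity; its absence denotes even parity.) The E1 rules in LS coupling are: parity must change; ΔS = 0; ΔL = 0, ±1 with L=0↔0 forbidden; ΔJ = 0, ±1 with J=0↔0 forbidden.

ΔL = 0, ±1 (not L=0↔0): L: 5 → 3, ΔL = -2 — fails.
ΔS = 0: S: 1 → 2 — fails.
Parity must change: odd → even — ok.
ΔJ = 0, ±1 (not J=0↔0): J: 6 → 4, ΔJ = -2 — fails.
Rule(s) violated: ΔS, ΔL, ΔJ.

forbidden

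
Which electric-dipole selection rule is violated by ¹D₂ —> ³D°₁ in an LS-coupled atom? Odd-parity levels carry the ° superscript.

the ΔS = 0 rule

ΔS = 0: S: 0 → 1 — violated.
Parity must change: even → odd — satisfied.
ΔL = 0, ±1 (not L=0↔0): L: 2 → 2, ΔL = +0 — satisfied.
ΔJ = 0, ±1 (not J=0↔0): J: 2 → 1, ΔJ = -1 — satisfied.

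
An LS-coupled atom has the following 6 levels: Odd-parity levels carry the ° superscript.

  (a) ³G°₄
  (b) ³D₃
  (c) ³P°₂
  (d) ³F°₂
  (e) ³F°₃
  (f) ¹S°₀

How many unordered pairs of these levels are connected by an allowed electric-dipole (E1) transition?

3

(a)–(b): forbidden (ΔL).
(a)–(c): forbidden (parity, ΔL, ΔJ).
(a)–(d): forbidden (parity, ΔJ).
(a)–(e): forbidden (parity).
(a)–(f): forbidden (parity, ΔS, ΔL, ΔJ).
(b)–(c): allowed.
(b)–(d): allowed.
(b)–(e): allowed.
(b)–(f): forbidden (ΔS, ΔL, ΔJ).
(c)–(d): forbidden (parity, ΔL).
(c)–(e): forbidden (parity, ΔL).
(c)–(f): forbidden (parity, ΔS, ΔJ).
(d)–(e): forbidden (parity).
(d)–(f): forbidden (parity, ΔS, ΔL, ΔJ).
(e)–(f): forbidden (parity, ΔS, ΔL, ΔJ).
Allowed pairs: 3 of 15.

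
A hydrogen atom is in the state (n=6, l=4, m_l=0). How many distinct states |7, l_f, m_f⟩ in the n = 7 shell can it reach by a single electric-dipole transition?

E1 requires Δl = ±1, so l_f ∈ {3, 5}; with 0 ≤ l_f ≤ n_f−1 = 6, the allowed l_f values are {3, 5}.
For l_f = 3: m_f ∈ {m_i−1, m_i, m_i+1} ∩ [−3, 3] = {-1, 0, 1} → 3 states.
For l_f = 5: m_f ∈ {m_i−1, m_i, m_i+1} ∩ [−5, 5] = {-1, 0, 1} → 3 states.
Total: 6.

6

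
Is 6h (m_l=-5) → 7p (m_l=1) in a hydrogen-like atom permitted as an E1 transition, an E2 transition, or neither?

neither

Δl = 1 − 5 = -4; l_i + l_f = 6.
Δm_l = +6.
E1 (Δl = ±1, |Δm_l| ≤ 1): not satisfied.
E2 (Δl = 0,±2, l_i+l_f ≥ 2, |Δm_l| ≤ 2): not satisfied.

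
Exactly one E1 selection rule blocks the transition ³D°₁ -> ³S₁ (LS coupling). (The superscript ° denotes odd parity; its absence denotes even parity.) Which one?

Reading off the term symbols: S 1→1, L 2→0, J 1→1, parity odd→even.
Parity must change: odd → even — passes.
ΔS = 0: S: 1 → 1 — passes.
ΔL = 0, ±1 (not L=0↔0): L: 2 → 0, ΔL = -2 — fails.
ΔJ = 0, ±1 (not J=0↔0): J: 1 → 1, ΔJ = +0 — passes.

the ΔL = 0, ±1 rule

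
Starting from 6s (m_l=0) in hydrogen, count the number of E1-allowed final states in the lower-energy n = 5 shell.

3

E1 requires Δl = ±1, so l_f ∈ {-1, 1}; with 0 ≤ l_f ≤ n_f−1 = 4, the allowed l_f values are {1}.
For l_f = 1: m_f ∈ {m_i−1, m_i, m_i+1} ∩ [−1, 1] = {-1, 0, 1} → 3 states.
Total: 3.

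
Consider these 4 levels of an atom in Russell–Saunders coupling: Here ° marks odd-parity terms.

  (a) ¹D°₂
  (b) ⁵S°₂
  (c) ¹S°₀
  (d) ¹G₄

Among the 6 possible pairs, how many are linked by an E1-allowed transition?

0

(a)–(b): forbidden (parity, ΔS, ΔL).
(a)–(c): forbidden (parity, ΔL, ΔJ).
(a)–(d): forbidden (ΔL, ΔJ).
(b)–(c): forbidden (parity, ΔS, ΔL, ΔJ).
(b)–(d): forbidden (ΔS, ΔL, ΔJ).
(c)–(d): forbidden (ΔL, ΔJ).
Allowed pairs: 0 of 6.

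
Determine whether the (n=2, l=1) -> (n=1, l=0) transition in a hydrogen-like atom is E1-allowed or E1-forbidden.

allowed

l: 1 → 0 (Δl = -1). Δl = ±1 ✓.
All E1 selection rules are satisfied.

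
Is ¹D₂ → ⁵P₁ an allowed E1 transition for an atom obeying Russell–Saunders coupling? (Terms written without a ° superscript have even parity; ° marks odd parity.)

Parity must change: even → even — fails.
ΔS = 0: S: 0 → 2 — fails.
ΔL = 0, ±1 (not L=0↔0): L: 2 → 1, ΔL = -1 — ok.
ΔJ = 0, ±1 (not J=0↔0): J: 2 → 1, ΔJ = -1 — ok.
Rule(s) violated: parity, ΔS.

forbidden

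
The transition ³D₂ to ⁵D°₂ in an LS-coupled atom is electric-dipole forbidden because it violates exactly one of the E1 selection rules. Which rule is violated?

Initial level: S=1, L=2, J=2, parity even. Final level: S=2, L=2, J=2, parity odd.
ΔS = 0: S: 1 → 2 — fails.
Parity must change: even → odd — ok.
ΔL = 0, ±1 (not L=0↔0): L: 2 → 2, ΔL = +0 — ok.
ΔJ = 0, ±1 (not J=0↔0): J: 2 → 2, ΔJ = +0 — ok.

the ΔS = 0 rule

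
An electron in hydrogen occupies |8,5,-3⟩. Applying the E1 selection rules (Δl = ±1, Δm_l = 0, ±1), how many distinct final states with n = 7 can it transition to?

E1 requires Δl = ±1, so l_f ∈ {4, 6}; with 0 ≤ l_f ≤ n_f−1 = 6, the allowed l_f values are {4, 6}.
For l_f = 4: m_f ∈ {m_i−1, m_i, m_i+1} ∩ [−4, 4] = {-4, -3, -2} → 3 states.
For l_f = 6: m_f ∈ {m_i−1, m_i, m_i+1} ∩ [−6, 6] = {-4, -3, -2} → 3 states.
Total: 6.

6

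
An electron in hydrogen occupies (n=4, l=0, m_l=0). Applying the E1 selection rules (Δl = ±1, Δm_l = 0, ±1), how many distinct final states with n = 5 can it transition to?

E1 requires Δl = ±1, so l_f ∈ {-1, 1}; with 0 ≤ l_f ≤ n_f−1 = 4, the allowed l_f values are {1}.
For l_f = 1: m_f ∈ {m_i−1, m_i, m_i+1} ∩ [−1, 1] = {-1, 0, 1} → 3 states.
Total: 3.

3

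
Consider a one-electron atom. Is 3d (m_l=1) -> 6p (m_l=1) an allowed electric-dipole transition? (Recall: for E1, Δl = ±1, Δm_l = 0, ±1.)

allowed

Δl = 1 − 2 = -1; the E1 rule Δl = ±1 is ok.
m_l: 1 → 1 (Δm_l = +0). |Δm_l| ≤ 1 ok.
All E1 selection rules are satisfied.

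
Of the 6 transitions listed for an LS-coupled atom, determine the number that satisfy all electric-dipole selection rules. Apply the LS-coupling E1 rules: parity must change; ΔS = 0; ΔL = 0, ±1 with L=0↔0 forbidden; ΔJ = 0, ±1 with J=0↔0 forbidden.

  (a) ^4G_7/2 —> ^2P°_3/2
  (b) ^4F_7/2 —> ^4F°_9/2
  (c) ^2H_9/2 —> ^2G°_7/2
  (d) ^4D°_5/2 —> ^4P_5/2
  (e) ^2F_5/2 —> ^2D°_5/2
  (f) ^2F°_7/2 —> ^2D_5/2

(a) forbidden (ΔS, ΔL, ΔJ fail)
(b) allowed
(c) allowed
(d) allowed
(e) allowed
(f) allowed
Total allowed: 5 of 6.

5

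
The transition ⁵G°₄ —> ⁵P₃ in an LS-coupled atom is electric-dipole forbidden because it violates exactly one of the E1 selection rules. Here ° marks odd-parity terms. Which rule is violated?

the ΔL = 0, ±1 rule

Reading off the term symbols: S 2→2, L 4→1, J 4→3, parity odd→even.
Parity must change: odd → even — passes.
ΔS = 0: S: 2 → 2 — passes.
ΔL = 0, ±1 (not L=0↔0): L: 4 → 1, ΔL = -3 — fails.
ΔJ = 0, ±1 (not J=0↔0): J: 4 → 3, ΔJ = -1 — passes.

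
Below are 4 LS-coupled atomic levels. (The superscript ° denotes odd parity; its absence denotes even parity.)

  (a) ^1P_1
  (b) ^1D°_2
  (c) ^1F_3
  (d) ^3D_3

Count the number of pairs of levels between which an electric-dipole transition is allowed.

2

(a)–(b): allowed.
(a)–(c): forbidden (parity, ΔL, ΔJ).
(a)–(d): forbidden (parity, ΔS, ΔJ).
(b)–(c): allowed.
(b)–(d): forbidden (ΔS).
(c)–(d): forbidden (parity, ΔS).
Allowed pairs: 2 of 6.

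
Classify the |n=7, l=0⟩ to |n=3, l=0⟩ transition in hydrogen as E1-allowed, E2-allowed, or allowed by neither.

Δl = 0 − 0 = +0; l_i + l_f = 0.
E1 (Δl = ±1): not satisfied.
E2 (Δl = 0,±2, l_i+l_f ≥ 2): not satisfied.

neither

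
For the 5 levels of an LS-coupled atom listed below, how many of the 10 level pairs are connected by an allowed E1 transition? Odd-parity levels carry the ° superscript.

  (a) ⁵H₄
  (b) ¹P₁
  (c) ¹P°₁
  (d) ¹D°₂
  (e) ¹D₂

4

(a)–(b): forbidden (parity, ΔS, ΔL, ΔJ).
(a)–(c): forbidden (ΔS, ΔL, ΔJ).
(a)–(d): forbidden (ΔS, ΔL, ΔJ).
(a)–(e): forbidden (parity, ΔS, ΔL, ΔJ).
(b)–(c): allowed.
(b)–(d): allowed.
(b)–(e): forbidden (parity).
(c)–(d): forbidden (parity).
(c)–(e): allowed.
(d)–(e): allowed.
Allowed pairs: 4 of 10.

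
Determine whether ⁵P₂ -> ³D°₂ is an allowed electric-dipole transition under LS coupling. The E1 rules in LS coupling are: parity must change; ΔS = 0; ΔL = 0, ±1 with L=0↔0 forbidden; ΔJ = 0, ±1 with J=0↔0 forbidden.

forbidden

ΔL = 0, ±1 (not L=0↔0): L: 1 → 2, ΔL = +1 — passes.
Parity must change: even → odd — passes.
ΔS = 0: S: 2 → 1 — fails.
ΔJ = 0, ±1 (not J=0↔0): J: 2 → 2, ΔJ = +0 — passes.
Rule(s) violated: ΔS.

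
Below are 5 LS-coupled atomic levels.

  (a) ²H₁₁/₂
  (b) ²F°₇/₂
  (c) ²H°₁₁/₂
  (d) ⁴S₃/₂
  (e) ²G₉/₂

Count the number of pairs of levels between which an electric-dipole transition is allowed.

(a)–(b): forbidden (ΔL, ΔJ).
(a)–(c): allowed.
(a)–(d): forbidden (parity, ΔS, ΔL, ΔJ).
(a)–(e): forbidden (parity).
(b)–(c): forbidden (parity, ΔL, ΔJ).
(b)–(d): forbidden (ΔS, ΔL, ΔJ).
(b)–(e): allowed.
(c)–(d): forbidden (ΔS, ΔL, ΔJ).
(c)–(e): allowed.
(d)–(e): forbidden (parity, ΔS, ΔL, ΔJ).
Allowed pairs: 3 of 10.

3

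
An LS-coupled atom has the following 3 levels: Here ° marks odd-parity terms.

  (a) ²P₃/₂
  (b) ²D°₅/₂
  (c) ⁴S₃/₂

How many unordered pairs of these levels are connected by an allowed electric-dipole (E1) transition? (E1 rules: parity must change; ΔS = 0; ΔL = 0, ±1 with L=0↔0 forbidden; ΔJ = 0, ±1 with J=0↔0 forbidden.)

(a)–(b): allowed.
(a)–(c): forbidden (parity, ΔS).
(b)–(c): forbidden (ΔS, ΔL).
Allowed pairs: 1 of 3.

1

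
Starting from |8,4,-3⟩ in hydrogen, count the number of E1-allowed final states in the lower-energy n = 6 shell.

5

E1 requires Δl = ±1, so l_f ∈ {3, 5}; with 0 ≤ l_f ≤ n_f−1 = 5, the allowed l_f values are {3, 5}.
For l_f = 3: m_f ∈ {m_i−1, m_i, m_i+1} ∩ [−3, 3] = {-3, -2} → 2 states.
For l_f = 5: m_f ∈ {m_i−1, m_i, m_i+1} ∩ [−5, 5] = {-4, -3, -2} → 3 states.
Total: 5.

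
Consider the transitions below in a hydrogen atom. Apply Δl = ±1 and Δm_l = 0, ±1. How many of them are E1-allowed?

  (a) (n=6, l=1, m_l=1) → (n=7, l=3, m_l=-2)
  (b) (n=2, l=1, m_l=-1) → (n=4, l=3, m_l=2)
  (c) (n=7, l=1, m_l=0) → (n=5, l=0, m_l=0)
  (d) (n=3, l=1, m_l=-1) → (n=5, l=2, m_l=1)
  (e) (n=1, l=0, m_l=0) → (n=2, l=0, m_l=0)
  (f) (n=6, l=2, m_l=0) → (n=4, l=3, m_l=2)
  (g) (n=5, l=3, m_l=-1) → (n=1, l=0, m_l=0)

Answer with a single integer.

(a) forbidden — Δl = +2 (E1 requires Δl = ±1); Δm_l = -3 (E1 requires Δm_l = 0, ±1)
(b) forbidden — Δl = +2 (E1 requires Δl = ±1); Δm_l = +3 (E1 requires Δm_l = 0, ±1)
(c) allowed
(d) forbidden — Δm_l = +2 (E1 requires Δm_l = 0, ±1)
(e) forbidden — Δl = +0 (E1 requires Δl = ±1)
(f) forbidden — Δm_l = +2 (E1 requires Δm_l = 0, ±1)
(g) forbidden — Δl = -3 (E1 requires Δl = ±1)
Total allowed: 1 of 7.

1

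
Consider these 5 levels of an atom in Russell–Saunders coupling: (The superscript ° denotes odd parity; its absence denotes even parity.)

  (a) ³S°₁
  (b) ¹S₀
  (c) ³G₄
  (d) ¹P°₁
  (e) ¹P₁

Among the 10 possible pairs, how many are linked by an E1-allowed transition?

(a)–(b): forbidden (ΔS, ΔL).
(a)–(c): forbidden (ΔL, ΔJ).
(a)–(d): forbidden (parity, ΔS).
(a)–(e): forbidden (ΔS).
(b)–(c): forbidden (parity, ΔS, ΔL, ΔJ).
(b)–(d): allowed.
(b)–(e): forbidden (parity).
(c)–(d): forbidden (ΔS, ΔL, ΔJ).
(c)–(e): forbidden (parity, ΔS, ΔL, ΔJ).
(d)–(e): allowed.
Allowed pairs: 2 of 10.

2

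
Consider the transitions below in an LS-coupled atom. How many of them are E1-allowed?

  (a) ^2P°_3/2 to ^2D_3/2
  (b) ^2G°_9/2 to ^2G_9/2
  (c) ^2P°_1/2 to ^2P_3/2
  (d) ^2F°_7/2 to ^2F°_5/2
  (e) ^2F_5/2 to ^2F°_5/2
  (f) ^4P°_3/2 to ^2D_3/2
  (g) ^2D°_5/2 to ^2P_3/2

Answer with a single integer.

(a) allowed
(b) allowed
(c) allowed
(d) forbidden (parity fails)
(e) allowed
(f) forbidden (ΔS fails)
(g) allowed
Total allowed: 5 of 7.

5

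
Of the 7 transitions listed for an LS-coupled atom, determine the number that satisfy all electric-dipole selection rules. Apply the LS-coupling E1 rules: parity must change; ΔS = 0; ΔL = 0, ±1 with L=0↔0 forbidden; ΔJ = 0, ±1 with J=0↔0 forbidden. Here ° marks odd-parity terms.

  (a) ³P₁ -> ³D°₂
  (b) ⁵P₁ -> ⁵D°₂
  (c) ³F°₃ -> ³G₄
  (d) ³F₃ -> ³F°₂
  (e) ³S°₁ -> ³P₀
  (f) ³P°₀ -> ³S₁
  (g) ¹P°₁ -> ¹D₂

(a) allowed
(b) allowed
(c) allowed
(d) allowed
(e) allowed
(f) allowed
(g) allowed
Total allowed: 7 of 7.

7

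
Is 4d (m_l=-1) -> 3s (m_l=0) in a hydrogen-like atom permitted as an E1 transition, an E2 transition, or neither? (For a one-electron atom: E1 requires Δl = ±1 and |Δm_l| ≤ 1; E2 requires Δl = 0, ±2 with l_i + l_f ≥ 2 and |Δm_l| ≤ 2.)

E2

Δl = 0 − 2 = -2; l_i + l_f = 2.
Δm_l = +1.
E1 (Δl = ±1, |Δm_l| ≤ 1): not satisfied.
E2 (Δl = 0,±2, l_i+l_f ≥ 2, |Δm_l| ≤ 2): satisfied.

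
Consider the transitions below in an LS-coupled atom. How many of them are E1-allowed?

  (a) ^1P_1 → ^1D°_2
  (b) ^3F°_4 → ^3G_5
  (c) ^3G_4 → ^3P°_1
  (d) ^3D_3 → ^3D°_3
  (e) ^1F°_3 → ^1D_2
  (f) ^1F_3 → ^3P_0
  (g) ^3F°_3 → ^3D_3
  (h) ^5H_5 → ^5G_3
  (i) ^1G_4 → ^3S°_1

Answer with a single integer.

5

(a) allowed
(b) allowed
(c) forbidden (ΔL, ΔJ fail)
(d) allowed
(e) allowed
(f) forbidden (parity, ΔS, ΔL, ΔJ fail)
(g) allowed
(h) forbidden (parity, ΔJ fail)
(i) forbidden (ΔS, ΔL, ΔJ fail)
Total allowed: 5 of 9.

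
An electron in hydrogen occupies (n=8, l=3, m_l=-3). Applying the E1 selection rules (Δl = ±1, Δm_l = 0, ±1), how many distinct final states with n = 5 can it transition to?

E1 requires Δl = ±1, so l_f ∈ {2, 4}; with 0 ≤ l_f ≤ n_f−1 = 4, the allowed l_f values are {2, 4}.
For l_f = 2: m_f ∈ {m_i−1, m_i, m_i+1} ∩ [−2, 2] = {-2} → 1 state.
For l_f = 4: m_f ∈ {m_i−1, m_i, m_i+1} ∩ [−4, 4] = {-4, -3, -2} → 3 states.
Total: 4.

4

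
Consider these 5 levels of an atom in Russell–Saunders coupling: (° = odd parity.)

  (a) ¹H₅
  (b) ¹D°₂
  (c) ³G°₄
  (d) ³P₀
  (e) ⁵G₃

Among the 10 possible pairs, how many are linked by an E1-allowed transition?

(a)–(b): forbidden (ΔL, ΔJ).
(a)–(c): forbidden (ΔS).
(a)–(d): forbidden (parity, ΔS, ΔL, ΔJ).
(a)–(e): forbidden (parity, ΔS, ΔJ).
(b)–(c): forbidden (parity, ΔS, ΔL, ΔJ).
(b)–(d): forbidden (ΔS, ΔJ).
(b)–(e): forbidden (ΔS, ΔL).
(c)–(d): forbidden (ΔL, ΔJ).
(c)–(e): forbidden (ΔS).
(d)–(e): forbidden (parity, ΔS, ΔL, ΔJ).
Allowed pairs: 0 of 10.

0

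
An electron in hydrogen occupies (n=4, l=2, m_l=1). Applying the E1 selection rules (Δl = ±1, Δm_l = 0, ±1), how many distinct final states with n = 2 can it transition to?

E1 requires Δl = ±1, so l_f ∈ {1, 3}; with 0 ≤ l_f ≤ n_f−1 = 1, the allowed l_f values are {1}.
For l_f = 1: m_f ∈ {m_i−1, m_i, m_i+1} ∩ [−1, 1] = {0, 1} → 2 states.
Total: 2.

2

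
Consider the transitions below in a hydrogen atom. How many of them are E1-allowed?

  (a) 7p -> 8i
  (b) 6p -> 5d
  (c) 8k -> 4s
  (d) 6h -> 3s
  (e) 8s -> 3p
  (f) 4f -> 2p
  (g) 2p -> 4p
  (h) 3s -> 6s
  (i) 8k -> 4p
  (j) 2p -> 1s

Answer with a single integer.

3

(a) forbidden — Δl = +5 (E1 requires Δl = ±1)
(b) allowed
(c) forbidden — Δl = -7 (E1 requires Δl = ±1)
(d) forbidden — Δl = -5 (E1 requires Δl = ±1)
(e) allowed
(f) forbidden — Δl = -2 (E1 requires Δl = ±1)
(g) forbidden — Δl = +0 (E1 requires Δl = ±1)
(h) forbidden — Δl = +0 (E1 requires Δl = ±1)
(i) forbidden — Δl = -6 (E1 requires Δl = ±1)
(j) allowed
Total allowed: 3 of 10.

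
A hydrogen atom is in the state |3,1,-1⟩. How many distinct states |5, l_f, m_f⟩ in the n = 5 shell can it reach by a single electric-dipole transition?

4

E1 requires Δl = ±1, so l_f ∈ {0, 2}; with 0 ≤ l_f ≤ n_f−1 = 4, the allowed l_f values are {0, 2}.
For l_f = 0: m_f ∈ {m_i−1, m_i, m_i+1} ∩ [−0, 0] = {0} → 1 state.
For l_f = 2: m_f ∈ {m_i−1, m_i, m_i+1} ∩ [−2, 2] = {-2, -1, 0} → 3 states.
Total: 4.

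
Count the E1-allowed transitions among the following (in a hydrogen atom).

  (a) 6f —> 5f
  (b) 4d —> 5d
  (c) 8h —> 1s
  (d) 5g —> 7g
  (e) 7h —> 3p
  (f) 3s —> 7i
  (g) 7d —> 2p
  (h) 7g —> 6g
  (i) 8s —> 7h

1

(a) forbidden — Δl = +0 (E1 requires Δl = ±1)
(b) forbidden — Δl = +0 (E1 requires Δl = ±1)
(c) forbidden — Δl = -5 (E1 requires Δl = ±1)
(d) forbidden — Δl = +0 (E1 requires Δl = ±1)
(e) forbidden — Δl = -4 (E1 requires Δl = ±1)
(f) forbidden — Δl = +6 (E1 requires Δl = ±1)
(g) allowed
(h) forbidden — Δl = +0 (E1 requires Δl = ±1)
(i) forbidden — Δl = +5 (E1 requires Δl = ±1)
Total allowed: 1 of 9.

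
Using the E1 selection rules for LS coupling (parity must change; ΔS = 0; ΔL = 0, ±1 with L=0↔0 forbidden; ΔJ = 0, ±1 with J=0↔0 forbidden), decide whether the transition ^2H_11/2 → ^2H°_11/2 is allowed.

allowed

Reading off the term symbols: S 1/2→1/2, L 5→5, J 11/2→11/2, parity even→odd.
ΔL = 0, ±1 (not L=0↔0): L: 5 → 5, ΔL = +0 — satisfied.
ΔS = 0: S: 1/2 → 1/2 — satisfied.
Parity must change: even → odd — satisfied.
ΔJ = 0, ±1 (not J=0↔0): J: 11/2 → 11/2, ΔJ = +0 — satisfied.
All four E1 rules are satisfied.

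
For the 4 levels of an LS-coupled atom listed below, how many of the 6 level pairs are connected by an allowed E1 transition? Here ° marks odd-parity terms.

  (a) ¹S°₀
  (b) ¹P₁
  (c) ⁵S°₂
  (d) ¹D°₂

(a)–(b): allowed.
(a)–(c): forbidden (parity, ΔS, ΔL, ΔJ).
(a)–(d): forbidden (parity, ΔL, ΔJ).
(b)–(c): forbidden (ΔS).
(b)–(d): allowed.
(c)–(d): forbidden (parity, ΔS, ΔL).
Allowed pairs: 2 of 6.

2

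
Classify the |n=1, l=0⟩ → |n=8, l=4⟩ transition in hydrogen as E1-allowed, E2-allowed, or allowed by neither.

Δl = 4 − 0 = +4; l_i + l_f = 4.
E1 (Δl = ±1): not satisfied.
E2 (Δl = 0,±2, l_i+l_f ≥ 2): not satisfied.

neither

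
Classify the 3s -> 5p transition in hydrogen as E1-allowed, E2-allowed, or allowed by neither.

Δl = 1 − 0 = +1; l_i + l_f = 1.
E1 (Δl = ±1): satisfied.
E2 (Δl = 0,±2, l_i+l_f ≥ 2): not satisfied.

E1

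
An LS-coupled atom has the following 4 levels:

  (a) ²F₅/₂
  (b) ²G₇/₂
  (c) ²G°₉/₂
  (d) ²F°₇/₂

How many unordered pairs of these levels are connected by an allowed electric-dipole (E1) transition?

3

(a)–(b): forbidden (parity).
(a)–(c): forbidden (ΔJ).
(a)–(d): allowed.
(b)–(c): allowed.
(b)–(d): allowed.
(c)–(d): forbidden (parity).
Allowed pairs: 3 of 6.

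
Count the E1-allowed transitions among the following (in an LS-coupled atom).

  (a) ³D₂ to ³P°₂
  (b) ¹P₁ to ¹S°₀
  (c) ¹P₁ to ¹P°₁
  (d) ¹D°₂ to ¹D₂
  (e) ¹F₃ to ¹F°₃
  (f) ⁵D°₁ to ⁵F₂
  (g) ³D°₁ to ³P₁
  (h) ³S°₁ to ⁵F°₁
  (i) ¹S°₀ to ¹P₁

(a) allowed
(b) allowed
(c) allowed
(d) allowed
(e) allowed
(f) allowed
(g) allowed
(h) forbidden (parity, ΔS, ΔL fail)
(i) allowed
Total allowed: 8 of 9.

8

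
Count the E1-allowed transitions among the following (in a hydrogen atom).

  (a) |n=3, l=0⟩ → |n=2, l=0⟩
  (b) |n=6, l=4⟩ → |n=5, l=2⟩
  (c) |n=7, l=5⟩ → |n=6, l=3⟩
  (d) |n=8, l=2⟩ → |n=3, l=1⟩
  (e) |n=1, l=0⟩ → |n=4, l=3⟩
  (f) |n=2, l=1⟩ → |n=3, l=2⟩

(a) forbidden — Δl = +0 (E1 requires Δl = ±1)
(b) forbidden — Δl = -2 (E1 requires Δl = ±1)
(c) forbidden — Δl = -2 (E1 requires Δl = ±1)
(d) allowed
(e) forbidden — Δl = +3 (E1 requires Δl = ±1)
(f) allowed
Total allowed: 2 of 6.

2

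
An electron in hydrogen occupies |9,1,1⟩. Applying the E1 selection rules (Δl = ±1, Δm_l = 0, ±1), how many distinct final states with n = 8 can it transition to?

E1 requires Δl = ±1, so l_f ∈ {0, 2}; with 0 ≤ l_f ≤ n_f−1 = 7, the allowed l_f values are {0, 2}.
For l_f = 0: m_f ∈ {m_i−1, m_i, m_i+1} ∩ [−0, 0] = {0} → 1 state.
For l_f = 2: m_f ∈ {m_i−1, m_i, m_i+1} ∩ [−2, 2] = {0, 1, 2} → 3 states.
Total: 4.

4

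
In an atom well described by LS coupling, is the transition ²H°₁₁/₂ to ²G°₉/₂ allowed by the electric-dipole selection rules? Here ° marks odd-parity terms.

ΔJ = 0, ±1 (not J=0↔0): J: 11/2 → 9/2, ΔJ = -1 — passes.
ΔL = 0, ±1 (not L=0↔0): L: 5 → 4, ΔL = -1 — passes.
ΔS = 0: S: 1/2 → 1/2 — passes.
Parity must change: odd → odd — fails.
Rule(s) violated: parity.

forbidden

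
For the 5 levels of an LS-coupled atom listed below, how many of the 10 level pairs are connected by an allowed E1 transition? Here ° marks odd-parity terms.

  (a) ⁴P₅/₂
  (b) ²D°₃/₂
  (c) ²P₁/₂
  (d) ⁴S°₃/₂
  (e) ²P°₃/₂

3

(a)–(b): forbidden (ΔS).
(a)–(c): forbidden (parity, ΔS, ΔJ).
(a)–(d): allowed.
(a)–(e): forbidden (ΔS).
(b)–(c): allowed.
(b)–(d): forbidden (parity, ΔS, ΔL).
(b)–(e): forbidden (parity).
(c)–(d): forbidden (ΔS).
(c)–(e): allowed.
(d)–(e): forbidden (parity, ΔS).
Allowed pairs: 3 of 10.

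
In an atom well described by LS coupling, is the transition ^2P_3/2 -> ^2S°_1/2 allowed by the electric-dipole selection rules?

Initial level: S=1/2, L=1, J=3/2, parity even. Final level: S=1/2, L=0, J=1/2, parity odd.
Parity must change: even → odd — satisfied.
ΔS = 0: S: 1/2 → 1/2 — satisfied.
ΔL = 0, ±1 (not L=0↔0): L: 1 → 0, ΔL = -1 — satisfied.
ΔJ = 0, ±1 (not J=0↔0): J: 3/2 → 1/2, ΔJ = -1 — satisfied.
All four E1 rules are satisfied.

allowed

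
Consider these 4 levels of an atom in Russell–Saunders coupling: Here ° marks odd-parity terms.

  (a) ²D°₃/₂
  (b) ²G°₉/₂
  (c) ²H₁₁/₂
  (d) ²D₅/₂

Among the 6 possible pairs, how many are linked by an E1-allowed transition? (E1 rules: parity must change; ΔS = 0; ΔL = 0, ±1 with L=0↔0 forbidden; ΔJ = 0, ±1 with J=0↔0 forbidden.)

2

(a)–(b): forbidden (parity, ΔL, ΔJ).
(a)–(c): forbidden (ΔL, ΔJ).
(a)–(d): allowed.
(b)–(c): allowed.
(b)–(d): forbidden (ΔL, ΔJ).
(c)–(d): forbidden (parity, ΔL, ΔJ).
Allowed pairs: 2 of 6.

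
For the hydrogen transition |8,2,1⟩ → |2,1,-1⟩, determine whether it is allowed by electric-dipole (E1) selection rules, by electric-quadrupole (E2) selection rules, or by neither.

Δl = 1 − 2 = -1; l_i + l_f = 3.
Δm_l = -2.
E1 (Δl = ±1, |Δm_l| ≤ 1): not satisfied.
E2 (Δl = 0,±2, l_i+l_f ≥ 2, |Δm_l| ≤ 2): not satisfied.

neither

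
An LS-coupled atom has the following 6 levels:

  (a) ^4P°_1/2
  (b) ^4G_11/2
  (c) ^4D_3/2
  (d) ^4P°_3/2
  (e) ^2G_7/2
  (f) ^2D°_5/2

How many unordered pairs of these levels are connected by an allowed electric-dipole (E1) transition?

2

(a)–(b): forbidden (ΔL, ΔJ).
(a)–(c): allowed.
(a)–(d): forbidden (parity).
(a)–(e): forbidden (ΔS, ΔL, ΔJ).
(a)–(f): forbidden (parity, ΔS, ΔJ).
(b)–(c): forbidden (parity, ΔL, ΔJ).
(b)–(d): forbidden (ΔL, ΔJ).
(b)–(e): forbidden (parity, ΔS, ΔJ).
(b)–(f): forbidden (ΔS, ΔL, ΔJ).
(c)–(d): allowed.
(c)–(e): forbidden (parity, ΔS, ΔL, ΔJ).
(c)–(f): forbidden (ΔS).
(d)–(e): forbidden (ΔS, ΔL, ΔJ).
(d)–(f): forbidden (parity, ΔS).
(e)–(f): forbidden (ΔL).
Allowed pairs: 2 of 15.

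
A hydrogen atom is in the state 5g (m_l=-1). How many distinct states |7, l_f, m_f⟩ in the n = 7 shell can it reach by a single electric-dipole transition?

E1 requires Δl = ±1, so l_f ∈ {3, 5}; with 0 ≤ l_f ≤ n_f−1 = 6, the allowed l_f values are {3, 5}.
For l_f = 3: m_f ∈ {m_i−1, m_i, m_i+1} ∩ [−3, 3] = {-2, -1, 0} → 3 states.
For l_f = 5: m_f ∈ {m_i−1, m_i, m_i+1} ∩ [−5, 5] = {-2, -1, 0} → 3 states.
Total: 6.

6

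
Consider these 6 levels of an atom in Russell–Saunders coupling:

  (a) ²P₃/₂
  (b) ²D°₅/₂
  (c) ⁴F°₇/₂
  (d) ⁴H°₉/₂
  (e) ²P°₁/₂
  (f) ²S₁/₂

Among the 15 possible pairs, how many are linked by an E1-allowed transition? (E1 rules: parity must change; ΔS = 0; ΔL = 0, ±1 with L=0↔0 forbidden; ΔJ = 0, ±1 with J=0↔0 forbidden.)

3

(a)–(b): allowed.
(a)–(c): forbidden (ΔS, ΔL, ΔJ).
(a)–(d): forbidden (ΔS, ΔL, ΔJ).
(a)–(e): allowed.
(a)–(f): forbidden (parity).
(b)–(c): forbidden (parity, ΔS).
(b)–(d): forbidden (parity, ΔS, ΔL, ΔJ).
(b)–(e): forbidden (parity, ΔJ).
(b)–(f): forbidden (ΔL, ΔJ).
(c)–(d): forbidden (parity, ΔL).
(c)–(e): forbidden (parity, ΔS, ΔL, ΔJ).
(c)–(f): forbidden (ΔS, ΔL, ΔJ).
(d)–(e): forbidden (parity, ΔS, ΔL, ΔJ).
(d)–(f): forbidden (ΔS, ΔL, ΔJ).
(e)–(f): allowed.
Allowed pairs: 3 of 15.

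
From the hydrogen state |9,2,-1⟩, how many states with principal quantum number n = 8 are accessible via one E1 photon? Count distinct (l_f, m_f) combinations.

E1 requires Δl = ±1, so l_f ∈ {1, 3}; with 0 ≤ l_f ≤ n_f−1 = 7, the allowed l_f values are {1, 3}.
For l_f = 1: m_f ∈ {m_i−1, m_i, m_i+1} ∩ [−1, 1] = {-1, 0} → 2 states.
For l_f = 3: m_f ∈ {m_i−1, m_i, m_i+1} ∩ [−3, 3] = {-2, -1, 0} → 3 states.
Total: 5.

5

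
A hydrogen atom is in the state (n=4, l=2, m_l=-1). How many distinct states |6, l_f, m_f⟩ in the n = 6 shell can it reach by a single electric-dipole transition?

E1 requires Δl = ±1, so l_f ∈ {1, 3}; with 0 ≤ l_f ≤ n_f−1 = 5, the allowed l_f values are {1, 3}.
For l_f = 1: m_f ∈ {m_i−1, m_i, m_i+1} ∩ [−1, 1] = {-1, 0} → 2 states.
For l_f = 3: m_f ∈ {m_i−1, m_i, m_i+1} ∩ [−3, 3] = {-2, -1, 0} → 3 states.
Total: 5.

5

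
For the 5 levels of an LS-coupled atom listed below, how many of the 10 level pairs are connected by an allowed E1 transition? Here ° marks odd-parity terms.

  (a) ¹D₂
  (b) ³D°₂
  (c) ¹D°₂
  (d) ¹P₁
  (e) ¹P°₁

4

(a)–(b): forbidden (ΔS).
(a)–(c): allowed.
(a)–(d): forbidden (parity).
(a)–(e): allowed.
(b)–(c): forbidden (parity, ΔS).
(b)–(d): forbidden (ΔS).
(b)–(e): forbidden (parity, ΔS).
(c)–(d): allowed.
(c)–(e): forbidden (parity).
(d)–(e): allowed.
Allowed pairs: 4 of 10.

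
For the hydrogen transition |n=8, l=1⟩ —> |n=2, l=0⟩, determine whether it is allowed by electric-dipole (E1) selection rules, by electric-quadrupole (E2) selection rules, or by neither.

E1

Δl = 0 − 1 = -1; l_i + l_f = 1.
E1 (Δl = ±1): satisfied.
E2 (Δl = 0,±2, l_i+l_f ≥ 2): not satisfied.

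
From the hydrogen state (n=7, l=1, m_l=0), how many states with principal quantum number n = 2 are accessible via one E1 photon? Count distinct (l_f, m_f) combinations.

E1 requires Δl = ±1, so l_f ∈ {0, 2}; with 0 ≤ l_f ≤ n_f−1 = 1, the allowed l_f values are {0}.
For l_f = 0: m_f ∈ {m_i−1, m_i, m_i+1} ∩ [−0, 0] = {0} → 1 state.
Total: 1.

1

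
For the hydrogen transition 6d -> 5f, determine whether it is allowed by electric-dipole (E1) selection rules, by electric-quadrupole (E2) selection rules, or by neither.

Δl = 3 − 2 = +1; l_i + l_f = 5.
E1 (Δl = ±1): satisfied.
E2 (Δl = 0,±2, l_i+l_f ≥ 2): not satisfied.

E1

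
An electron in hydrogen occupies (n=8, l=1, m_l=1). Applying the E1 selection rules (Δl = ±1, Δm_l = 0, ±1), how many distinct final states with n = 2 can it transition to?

E1 requires Δl = ±1, so l_f ∈ {0, 2}; with 0 ≤ l_f ≤ n_f−1 = 1, the allowed l_f values are {0}.
For l_f = 0: m_f ∈ {m_i−1, m_i, m_i+1} ∩ [−0, 0] = {0} → 1 state.
Total: 1.

1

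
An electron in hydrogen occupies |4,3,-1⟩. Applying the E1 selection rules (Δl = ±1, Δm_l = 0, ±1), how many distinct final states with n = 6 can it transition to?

E1 requires Δl = ±1, so l_f ∈ {2, 4}; with 0 ≤ l_f ≤ n_f−1 = 5, the allowed l_f values are {2, 4}.
For l_f = 2: m_f ∈ {m_i−1, m_i, m_i+1} ∩ [−2, 2] = {-2, -1, 0} → 3 states.
For l_f = 4: m_f ∈ {m_i−1, m_i, m_i+1} ∩ [−4, 4] = {-2, -1, 0} → 3 states.
Total: 6.

6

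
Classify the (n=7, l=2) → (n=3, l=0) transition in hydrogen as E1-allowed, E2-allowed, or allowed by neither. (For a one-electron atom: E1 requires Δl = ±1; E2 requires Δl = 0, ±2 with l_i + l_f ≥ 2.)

Δl = 0 − 2 = -2; l_i + l_f = 2.
E1 (Δl = ±1): not satisfied.
E2 (Δl = 0,±2, l_i+l_f ≥ 2): satisfied.

E2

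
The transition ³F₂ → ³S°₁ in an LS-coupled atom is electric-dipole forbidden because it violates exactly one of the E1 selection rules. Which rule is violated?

the ΔL = 0, ±1 rule

Parity must change: even → odd — ok.
ΔS = 0: S: 1 → 1 — ok.
ΔL = 0, ±1 (not L=0↔0): L: 3 → 0, ΔL = -3 — fails.
ΔJ = 0, ±1 (not J=0↔0): J: 2 → 1, ΔJ = -1 — ok.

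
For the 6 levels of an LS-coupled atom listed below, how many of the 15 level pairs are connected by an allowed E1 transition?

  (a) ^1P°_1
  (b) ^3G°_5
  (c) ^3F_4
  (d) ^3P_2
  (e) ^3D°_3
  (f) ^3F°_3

4

(a)–(b): forbidden (parity, ΔS, ΔL, ΔJ).
(a)–(c): forbidden (ΔS, ΔL, ΔJ).
(a)–(d): forbidden (ΔS).
(a)–(e): forbidden (parity, ΔS, ΔJ).
(a)–(f): forbidden (parity, ΔS, ΔL, ΔJ).
(b)–(c): allowed.
(b)–(d): forbidden (ΔL, ΔJ).
(b)–(e): forbidden (parity, ΔL, ΔJ).
(b)–(f): forbidden (parity, ΔJ).
(c)–(d): forbidden (parity, ΔL, ΔJ).
(c)–(e): allowed.
(c)–(f): allowed.
(d)–(e): allowed.
(d)–(f): forbidden (ΔL).
(e)–(f): forbidden (parity).
Allowed pairs: 4 of 15.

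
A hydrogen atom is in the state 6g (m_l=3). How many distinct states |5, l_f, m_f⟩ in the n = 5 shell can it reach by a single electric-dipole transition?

E1 requires Δl = ±1, so l_f ∈ {3, 5}; with 0 ≤ l_f ≤ n_f−1 = 4, the allowed l_f values are {3}.
For l_f = 3: m_f ∈ {m_i−1, m_i, m_i+1} ∩ [−3, 3] = {2, 3} → 2 states.
Total: 2.

2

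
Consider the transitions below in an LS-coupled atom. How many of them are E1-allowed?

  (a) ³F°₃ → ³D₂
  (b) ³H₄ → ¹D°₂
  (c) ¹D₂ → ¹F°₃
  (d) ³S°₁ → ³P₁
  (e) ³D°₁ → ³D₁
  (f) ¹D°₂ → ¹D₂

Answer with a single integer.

(a) allowed
(b) forbidden (ΔS, ΔL, ΔJ fail)
(c) allowed
(d) allowed
(e) allowed
(f) allowed
Total allowed: 5 of 6.

5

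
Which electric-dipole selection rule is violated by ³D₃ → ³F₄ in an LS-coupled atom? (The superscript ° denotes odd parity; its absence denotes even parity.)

parity

Reading off the term symbols: S 1→1, L 2→3, J 3→4, parity even→even.
Parity must change: even → even — fails.
ΔS = 0: S: 1 → 1 — passes.
ΔJ = 0, ±1 (not J=0↔0): J: 3 → 4, ΔJ = +1 — passes.
ΔL = 0, ±1 (not L=0↔0): L: 2 → 3, ΔL = +1 — passes.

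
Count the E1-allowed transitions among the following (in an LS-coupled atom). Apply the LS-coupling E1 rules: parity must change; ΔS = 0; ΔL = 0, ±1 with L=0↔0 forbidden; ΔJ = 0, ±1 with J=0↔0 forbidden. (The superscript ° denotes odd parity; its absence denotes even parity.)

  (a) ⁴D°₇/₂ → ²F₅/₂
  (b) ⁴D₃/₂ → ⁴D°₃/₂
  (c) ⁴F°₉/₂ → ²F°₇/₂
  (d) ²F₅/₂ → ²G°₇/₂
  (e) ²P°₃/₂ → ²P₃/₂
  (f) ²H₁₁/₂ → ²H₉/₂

3

(a) forbidden (ΔS fails)
(b) allowed
(c) forbidden (parity, ΔS fail)
(d) allowed
(e) allowed
(f) forbidden (parity fails)
Total allowed: 3 of 6.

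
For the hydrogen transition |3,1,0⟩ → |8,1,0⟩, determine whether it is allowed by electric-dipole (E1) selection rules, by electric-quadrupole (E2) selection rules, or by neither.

Δl = 1 − 1 = +0; l_i + l_f = 2.
Δm_l = +0.
E1 (Δl = ±1, |Δm_l| ≤ 1): not satisfied.
E2 (Δl = 0,±2, l_i+l_f ≥ 2, |Δm_l| ≤ 2): satisfied.

E2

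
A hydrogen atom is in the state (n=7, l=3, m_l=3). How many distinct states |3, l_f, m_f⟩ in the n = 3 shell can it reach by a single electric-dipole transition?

E1 requires Δl = ±1, so l_f ∈ {2, 4}; with 0 ≤ l_f ≤ n_f−1 = 2, the allowed l_f values are {2}.
For l_f = 2: m_f ∈ {m_i−1, m_i, m_i+1} ∩ [−2, 2] = {2} → 1 state.
Total: 1.

1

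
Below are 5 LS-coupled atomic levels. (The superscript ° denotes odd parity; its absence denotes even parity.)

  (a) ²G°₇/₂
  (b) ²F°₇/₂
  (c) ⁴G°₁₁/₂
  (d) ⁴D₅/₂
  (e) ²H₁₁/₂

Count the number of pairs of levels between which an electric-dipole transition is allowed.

0

(a)–(b): forbidden (parity).
(a)–(c): forbidden (parity, ΔS, ΔJ).
(a)–(d): forbidden (ΔS, ΔL).
(a)–(e): forbidden (ΔJ).
(b)–(c): forbidden (parity, ΔS, ΔJ).
(b)–(d): forbidden (ΔS).
(b)–(e): forbidden (ΔL, ΔJ).
(c)–(d): forbidden (ΔL, ΔJ).
(c)–(e): forbidden (ΔS).
(d)–(e): forbidden (parity, ΔS, ΔL, ΔJ).
Allowed pairs: 0 of 10.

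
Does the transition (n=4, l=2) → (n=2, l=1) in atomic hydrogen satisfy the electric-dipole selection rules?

allowed

Δl = 1 − 2 = -1; the E1 rule Δl = ±1 is passes.
All E1 selection rules are satisfied.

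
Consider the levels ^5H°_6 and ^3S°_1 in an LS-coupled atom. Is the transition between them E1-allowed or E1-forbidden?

Reading off the term symbols: S 2→1, L 5→0, J 6→1, parity odd→odd.
Parity must change: odd → odd — violated.
ΔS = 0: S: 2 → 1 — violated.
ΔL = 0, ±1 (not L=0↔0): L: 5 → 0, ΔL = -5 — violated.
ΔJ = 0, ±1 (not J=0↔0): J: 6 → 1, ΔJ = -5 — violated.
Rule(s) violated: parity, ΔS, ΔL, ΔJ.

forbidden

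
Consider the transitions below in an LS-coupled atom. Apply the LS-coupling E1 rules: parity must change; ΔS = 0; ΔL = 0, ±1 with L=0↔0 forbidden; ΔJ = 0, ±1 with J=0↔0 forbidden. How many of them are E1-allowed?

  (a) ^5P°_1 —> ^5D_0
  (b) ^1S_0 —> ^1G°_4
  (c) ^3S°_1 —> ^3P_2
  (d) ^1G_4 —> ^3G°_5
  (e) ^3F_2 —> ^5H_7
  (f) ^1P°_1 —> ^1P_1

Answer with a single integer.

3

(a) allowed
(b) forbidden (ΔL, ΔJ fail)
(c) allowed
(d) forbidden (ΔS fails)
(e) forbidden (parity, ΔS, ΔL, ΔJ fail)
(f) allowed
Total allowed: 3 of 6.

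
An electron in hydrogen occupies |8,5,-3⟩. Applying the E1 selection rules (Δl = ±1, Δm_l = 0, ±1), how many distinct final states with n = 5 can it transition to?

3

E1 requires Δl = ±1, so l_f ∈ {4, 6}; with 0 ≤ l_f ≤ n_f−1 = 4, the allowed l_f values are {4}.
For l_f = 4: m_f ∈ {m_i−1, m_i, m_i+1} ∩ [−4, 4] = {-4, -3, -2} → 3 states.
Total: 3.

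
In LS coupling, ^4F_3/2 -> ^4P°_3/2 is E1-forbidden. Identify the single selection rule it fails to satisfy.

Initial level: S=3/2, L=3, J=3/2, parity even. Final level: S=3/2, L=1, J=3/2, parity odd.
ΔJ = 0, ±1 (not J=0↔0): J: 3/2 → 3/2, ΔJ = +0 — passes.
ΔL = 0, ±1 (not L=0↔0): L: 3 → 1, ΔL = -2 — fails.
ΔS = 0: S: 3/2 → 3/2 — passes.
Parity must change: even → odd — passes.

the ΔL = 0, ±1 rule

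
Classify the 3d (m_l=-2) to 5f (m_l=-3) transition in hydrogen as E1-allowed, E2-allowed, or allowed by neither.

Δl = 3 − 2 = +1; l_i + l_f = 5.
Δm_l = -1.
E1 (Δl = ±1, |Δm_l| ≤ 1): satisfied.
E2 (Δl = 0,±2, l_i+l_f ≥ 2, |Δm_l| ≤ 2): not satisfied.

E1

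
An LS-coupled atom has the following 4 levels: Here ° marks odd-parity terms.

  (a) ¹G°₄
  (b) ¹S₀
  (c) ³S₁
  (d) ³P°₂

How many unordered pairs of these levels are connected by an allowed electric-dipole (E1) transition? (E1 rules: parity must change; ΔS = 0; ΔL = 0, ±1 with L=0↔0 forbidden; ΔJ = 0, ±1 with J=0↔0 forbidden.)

1

(a)–(b): forbidden (ΔL, ΔJ).
(a)–(c): forbidden (ΔS, ΔL, ΔJ).
(a)–(d): forbidden (parity, ΔS, ΔL, ΔJ).
(b)–(c): forbidden (parity, ΔS, ΔL).
(b)–(d): forbidden (ΔS, ΔJ).
(c)–(d): allowed.
Allowed pairs: 1 of 6.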